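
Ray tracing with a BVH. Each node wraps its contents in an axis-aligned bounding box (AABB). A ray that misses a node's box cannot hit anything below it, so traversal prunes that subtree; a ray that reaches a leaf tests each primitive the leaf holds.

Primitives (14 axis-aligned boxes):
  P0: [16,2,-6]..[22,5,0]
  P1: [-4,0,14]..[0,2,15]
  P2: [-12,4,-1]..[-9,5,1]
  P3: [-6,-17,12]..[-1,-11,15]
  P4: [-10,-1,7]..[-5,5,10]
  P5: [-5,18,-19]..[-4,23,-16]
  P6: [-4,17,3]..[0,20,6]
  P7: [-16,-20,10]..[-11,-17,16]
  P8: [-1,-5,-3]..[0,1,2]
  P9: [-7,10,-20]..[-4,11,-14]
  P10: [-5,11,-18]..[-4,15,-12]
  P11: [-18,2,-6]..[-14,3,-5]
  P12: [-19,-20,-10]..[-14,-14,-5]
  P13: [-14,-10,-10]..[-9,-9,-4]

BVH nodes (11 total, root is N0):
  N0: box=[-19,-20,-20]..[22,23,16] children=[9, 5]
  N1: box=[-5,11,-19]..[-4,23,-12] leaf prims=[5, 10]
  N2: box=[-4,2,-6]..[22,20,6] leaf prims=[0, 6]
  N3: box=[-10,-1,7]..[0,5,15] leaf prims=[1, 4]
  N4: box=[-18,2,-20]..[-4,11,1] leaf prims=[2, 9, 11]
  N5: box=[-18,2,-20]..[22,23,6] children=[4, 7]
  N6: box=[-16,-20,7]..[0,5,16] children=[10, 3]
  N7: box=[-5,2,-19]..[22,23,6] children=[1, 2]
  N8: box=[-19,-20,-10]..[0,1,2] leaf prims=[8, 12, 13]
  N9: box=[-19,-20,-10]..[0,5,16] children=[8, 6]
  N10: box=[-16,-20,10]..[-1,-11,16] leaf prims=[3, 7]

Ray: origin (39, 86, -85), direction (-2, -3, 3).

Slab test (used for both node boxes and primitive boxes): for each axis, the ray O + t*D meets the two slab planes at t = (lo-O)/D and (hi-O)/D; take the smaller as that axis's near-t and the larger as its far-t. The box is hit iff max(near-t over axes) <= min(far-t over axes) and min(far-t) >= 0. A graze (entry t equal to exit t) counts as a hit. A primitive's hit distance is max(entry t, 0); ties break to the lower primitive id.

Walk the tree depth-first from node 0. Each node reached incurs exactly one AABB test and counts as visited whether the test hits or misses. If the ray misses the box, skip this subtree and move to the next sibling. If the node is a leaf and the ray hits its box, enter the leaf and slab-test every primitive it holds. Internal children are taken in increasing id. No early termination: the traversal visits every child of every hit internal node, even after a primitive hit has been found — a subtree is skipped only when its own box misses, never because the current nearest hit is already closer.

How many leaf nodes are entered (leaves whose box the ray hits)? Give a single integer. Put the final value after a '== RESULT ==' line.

Traverse from the root:
N0 x:[17/2,29] y:[21,106/3] z:[65/3,101/3] -> hit [65/3,29], descend [5, 9]
  N5 x:[17/2,57/2] y:[21,28] z:[65/3,91/3] -> hit [65/3,28], descend [4, 7]
    N4 x:[43/2,57/2] y:[25,28] z:[65/3,86/3] -> hit [25,28] leaf, test {P2(miss), P9(miss), P11(miss)}
    N7 x:[17/2,22] y:[21,28] z:[22,91/3] -> hit [22,22], descend [1, 2]
      N1 x:[43/2,22] y:[21,25] z:[22,73/3] -> hit [22,22] leaf, test {P5@t=22, P10(miss)}
      N2 x:[17/2,43/2] y:[22,28] z:[79/3,91/3] -> miss, prune
  N9 x:[39/2,29] y:[27,106/3] z:[25,101/3] -> hit [27,29], descend [6, 8]
    N6 x:[39/2,55/2] y:[27,106/3] z:[92/3,101/3] -> miss, prune
    N8 x:[39/2,29] y:[85/3,106/3] z:[25,29] -> hit [85/3,29] leaf, test {P8(miss), P12(miss), P13(miss)}

Visited [0, 5, 4, 7, 1, 2, 9, 6, 8]. Tests: 9 box, 3 leaf. Nearest: P5.

== RESULT ==
3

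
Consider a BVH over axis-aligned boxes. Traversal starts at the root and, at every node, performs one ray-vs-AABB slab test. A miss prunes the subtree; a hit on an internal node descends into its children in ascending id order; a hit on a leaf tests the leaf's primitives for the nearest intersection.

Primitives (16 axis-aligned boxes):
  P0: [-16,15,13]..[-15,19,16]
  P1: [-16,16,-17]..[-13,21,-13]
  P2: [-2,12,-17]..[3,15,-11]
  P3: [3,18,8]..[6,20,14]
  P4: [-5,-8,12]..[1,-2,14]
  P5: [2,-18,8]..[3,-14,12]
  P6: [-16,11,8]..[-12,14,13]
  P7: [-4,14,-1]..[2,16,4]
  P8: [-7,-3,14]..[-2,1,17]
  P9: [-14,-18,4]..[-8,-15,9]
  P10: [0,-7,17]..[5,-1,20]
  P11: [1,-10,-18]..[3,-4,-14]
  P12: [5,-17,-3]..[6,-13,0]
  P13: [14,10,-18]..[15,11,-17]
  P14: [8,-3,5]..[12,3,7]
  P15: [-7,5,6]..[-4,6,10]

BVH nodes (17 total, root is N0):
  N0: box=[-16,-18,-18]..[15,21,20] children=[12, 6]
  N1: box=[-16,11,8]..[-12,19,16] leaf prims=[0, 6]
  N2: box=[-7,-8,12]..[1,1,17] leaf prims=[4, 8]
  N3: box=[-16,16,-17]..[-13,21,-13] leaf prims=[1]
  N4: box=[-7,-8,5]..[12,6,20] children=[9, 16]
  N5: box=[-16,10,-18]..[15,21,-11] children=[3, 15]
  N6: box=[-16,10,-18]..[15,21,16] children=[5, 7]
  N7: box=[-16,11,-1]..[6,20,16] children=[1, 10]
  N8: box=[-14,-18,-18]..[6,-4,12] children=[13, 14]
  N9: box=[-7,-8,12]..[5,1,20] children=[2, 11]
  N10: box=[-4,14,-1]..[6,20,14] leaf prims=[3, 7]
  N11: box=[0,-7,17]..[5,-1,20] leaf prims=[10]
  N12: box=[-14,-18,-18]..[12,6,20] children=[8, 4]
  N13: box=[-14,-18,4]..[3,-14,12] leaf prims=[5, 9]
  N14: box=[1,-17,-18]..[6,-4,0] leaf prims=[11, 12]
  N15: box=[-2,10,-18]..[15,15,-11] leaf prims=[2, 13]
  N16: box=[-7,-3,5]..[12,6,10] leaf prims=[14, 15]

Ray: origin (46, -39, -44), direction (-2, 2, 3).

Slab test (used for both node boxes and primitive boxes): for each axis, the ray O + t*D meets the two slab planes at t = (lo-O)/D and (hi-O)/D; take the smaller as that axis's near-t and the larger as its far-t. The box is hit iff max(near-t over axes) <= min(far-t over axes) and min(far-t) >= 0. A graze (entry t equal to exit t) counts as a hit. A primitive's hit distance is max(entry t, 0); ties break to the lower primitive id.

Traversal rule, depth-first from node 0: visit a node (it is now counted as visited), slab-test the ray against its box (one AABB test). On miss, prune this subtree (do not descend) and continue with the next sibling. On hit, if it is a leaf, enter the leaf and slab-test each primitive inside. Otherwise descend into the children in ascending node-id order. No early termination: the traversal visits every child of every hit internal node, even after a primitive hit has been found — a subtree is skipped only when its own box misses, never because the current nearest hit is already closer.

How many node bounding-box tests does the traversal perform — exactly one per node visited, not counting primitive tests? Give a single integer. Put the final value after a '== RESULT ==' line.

Traverse from the root:
N0 x:[31/2,31] y:[21/2,30] z:[26/3,64/3] -> hit [31/2,64/3], descend [6, 12]
  N6 x:[31/2,31] y:[49/2,30] z:[26/3,20] -> miss, prune
  N12 x:[17,30] y:[21/2,45/2] z:[26/3,64/3] -> hit [17,64/3], descend [4, 8]
    N4 x:[17,53/2] y:[31/2,45/2] z:[49/3,64/3] -> hit [17,64/3], descend [9, 16]
      N9 x:[41/2,53/2] y:[31/2,20] z:[56/3,64/3] -> miss, prune
      N16 x:[17,53/2] y:[18,45/2] z:[49/3,18] -> hit [18,18] leaf, test {P14(miss), P15(miss)}
    N8 x:[20,30] y:[21/2,35/2] z:[26/3,56/3] -> miss, prune

order=[0, 6, 12, 4, 9, 16, 8]  |boxes|=7  |leaves|=1  hit=miss

== RESULT ==
7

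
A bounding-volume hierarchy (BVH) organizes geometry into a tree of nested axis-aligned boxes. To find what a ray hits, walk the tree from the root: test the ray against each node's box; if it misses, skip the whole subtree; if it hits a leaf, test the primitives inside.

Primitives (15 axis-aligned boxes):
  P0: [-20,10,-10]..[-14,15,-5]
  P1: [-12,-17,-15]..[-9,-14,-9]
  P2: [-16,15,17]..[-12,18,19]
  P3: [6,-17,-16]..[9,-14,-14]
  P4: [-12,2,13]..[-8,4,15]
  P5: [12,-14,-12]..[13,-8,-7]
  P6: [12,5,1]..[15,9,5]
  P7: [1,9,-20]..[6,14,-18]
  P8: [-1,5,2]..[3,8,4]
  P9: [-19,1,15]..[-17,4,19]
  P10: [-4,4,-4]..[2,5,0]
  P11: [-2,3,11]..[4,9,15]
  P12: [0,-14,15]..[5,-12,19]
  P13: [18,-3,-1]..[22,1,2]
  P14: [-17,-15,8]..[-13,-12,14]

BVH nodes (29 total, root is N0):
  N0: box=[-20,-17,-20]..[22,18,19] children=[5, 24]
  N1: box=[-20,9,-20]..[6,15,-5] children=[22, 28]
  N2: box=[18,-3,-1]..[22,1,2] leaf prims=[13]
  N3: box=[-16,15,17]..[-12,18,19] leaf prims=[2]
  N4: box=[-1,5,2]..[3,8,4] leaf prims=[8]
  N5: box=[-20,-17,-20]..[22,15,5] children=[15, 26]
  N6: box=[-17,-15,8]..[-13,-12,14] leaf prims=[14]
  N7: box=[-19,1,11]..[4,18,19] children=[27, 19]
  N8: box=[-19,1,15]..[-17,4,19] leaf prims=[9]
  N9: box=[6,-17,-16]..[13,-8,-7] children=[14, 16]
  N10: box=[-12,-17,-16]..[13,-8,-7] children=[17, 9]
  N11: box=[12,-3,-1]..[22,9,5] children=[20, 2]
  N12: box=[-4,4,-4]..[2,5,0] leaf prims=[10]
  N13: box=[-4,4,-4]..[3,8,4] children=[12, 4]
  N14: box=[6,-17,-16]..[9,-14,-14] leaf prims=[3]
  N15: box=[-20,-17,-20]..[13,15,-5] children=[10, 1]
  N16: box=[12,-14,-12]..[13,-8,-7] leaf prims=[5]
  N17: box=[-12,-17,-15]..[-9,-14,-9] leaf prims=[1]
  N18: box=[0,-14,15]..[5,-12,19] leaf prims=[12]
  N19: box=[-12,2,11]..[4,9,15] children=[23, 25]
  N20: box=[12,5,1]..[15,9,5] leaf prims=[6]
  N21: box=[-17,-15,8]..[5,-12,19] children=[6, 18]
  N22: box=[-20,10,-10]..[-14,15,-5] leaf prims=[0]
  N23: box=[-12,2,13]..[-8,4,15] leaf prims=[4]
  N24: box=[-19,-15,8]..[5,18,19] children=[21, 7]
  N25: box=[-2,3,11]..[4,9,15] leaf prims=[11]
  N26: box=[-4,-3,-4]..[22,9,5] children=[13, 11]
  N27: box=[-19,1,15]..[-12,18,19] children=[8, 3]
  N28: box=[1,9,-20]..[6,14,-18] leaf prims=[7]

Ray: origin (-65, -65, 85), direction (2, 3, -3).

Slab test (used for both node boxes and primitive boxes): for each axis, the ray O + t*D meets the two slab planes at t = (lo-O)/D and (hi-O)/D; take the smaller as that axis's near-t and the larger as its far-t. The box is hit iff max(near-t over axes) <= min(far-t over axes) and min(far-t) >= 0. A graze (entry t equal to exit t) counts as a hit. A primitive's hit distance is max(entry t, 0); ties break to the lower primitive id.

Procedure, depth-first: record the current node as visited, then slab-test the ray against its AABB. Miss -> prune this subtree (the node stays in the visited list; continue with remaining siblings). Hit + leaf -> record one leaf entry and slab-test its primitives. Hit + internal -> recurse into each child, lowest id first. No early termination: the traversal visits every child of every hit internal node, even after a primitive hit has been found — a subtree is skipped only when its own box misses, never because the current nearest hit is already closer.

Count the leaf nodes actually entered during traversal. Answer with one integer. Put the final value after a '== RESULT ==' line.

Traverse from the root:
N0 x:[45/2,87/2] y:[16,83/3] z:[22,35] -> hit [45/2,83/3], descend [5, 24]
  N5 x:[45/2,87/2] y:[16,80/3] z:[80/3,35] -> hit [80/3,80/3], descend [15, 26]
    N15 x:[45/2,39] y:[16,80/3] z:[30,35] -> miss, prune
    N26 x:[61/2,87/2] y:[62/3,74/3] z:[80/3,89/3] -> miss, prune
  N24 x:[23,35] y:[50/3,83/3] z:[22,77/3] -> hit [23,77/3], descend [7, 21]
    N7 x:[23,69/2] y:[22,83/3] z:[22,74/3] -> hit [23,74/3], descend [19, 27]
      N19 x:[53/2,69/2] y:[67/3,74/3] z:[70/3,74/3] -> miss, prune
      N27 x:[23,53/2] y:[22,83/3] z:[22,70/3] -> hit [23,70/3], descend [3, 8]
        N3 x:[49/2,53/2] y:[80/3,83/3] z:[22,68/3] -> miss, prune
        N8 x:[23,24] y:[22,23] z:[22,70/3] -> hit [23,23] leaf, test {P9@t=23}
    N21 x:[24,35] y:[50/3,53/3] z:[22,77/3] -> miss, prune

Visited [0, 5, 15, 26, 24, 7, 19, 27, 3, 8, 21]. Tests: 11 box, 1 leaf. Nearest: P9.

== RESULT ==
1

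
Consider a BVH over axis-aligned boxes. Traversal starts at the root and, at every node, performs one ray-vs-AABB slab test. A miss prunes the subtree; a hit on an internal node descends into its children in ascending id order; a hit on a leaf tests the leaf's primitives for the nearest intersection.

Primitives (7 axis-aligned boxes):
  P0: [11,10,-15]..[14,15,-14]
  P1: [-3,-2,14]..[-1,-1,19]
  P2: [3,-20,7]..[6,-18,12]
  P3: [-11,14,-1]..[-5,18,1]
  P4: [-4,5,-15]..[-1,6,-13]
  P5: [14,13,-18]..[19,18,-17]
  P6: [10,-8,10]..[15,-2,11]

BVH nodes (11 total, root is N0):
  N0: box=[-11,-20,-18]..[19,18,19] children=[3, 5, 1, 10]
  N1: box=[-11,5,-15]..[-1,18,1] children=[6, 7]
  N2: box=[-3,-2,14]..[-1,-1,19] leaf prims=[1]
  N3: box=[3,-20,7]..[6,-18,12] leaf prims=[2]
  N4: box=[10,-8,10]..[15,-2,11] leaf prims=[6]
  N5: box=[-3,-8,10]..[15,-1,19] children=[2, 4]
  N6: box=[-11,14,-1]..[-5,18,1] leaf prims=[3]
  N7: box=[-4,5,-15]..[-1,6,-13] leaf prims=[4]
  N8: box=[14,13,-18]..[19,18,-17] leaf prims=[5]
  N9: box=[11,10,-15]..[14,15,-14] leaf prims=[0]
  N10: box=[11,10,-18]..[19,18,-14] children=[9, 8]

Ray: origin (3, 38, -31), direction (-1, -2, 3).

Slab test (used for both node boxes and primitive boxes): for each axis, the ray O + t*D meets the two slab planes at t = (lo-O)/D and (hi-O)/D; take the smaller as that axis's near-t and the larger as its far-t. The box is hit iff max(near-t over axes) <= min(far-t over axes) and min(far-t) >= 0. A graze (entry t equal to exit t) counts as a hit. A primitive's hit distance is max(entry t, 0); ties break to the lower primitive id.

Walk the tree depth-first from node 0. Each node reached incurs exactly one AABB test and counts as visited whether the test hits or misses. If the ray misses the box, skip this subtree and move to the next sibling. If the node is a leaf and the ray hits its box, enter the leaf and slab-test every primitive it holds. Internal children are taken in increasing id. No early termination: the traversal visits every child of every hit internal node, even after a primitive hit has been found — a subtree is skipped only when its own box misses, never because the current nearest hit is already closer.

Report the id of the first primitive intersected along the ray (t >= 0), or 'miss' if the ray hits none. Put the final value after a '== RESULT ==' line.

Trace the traversal:
N0 x:[-16,14] y:[10,29] z:[13/3,50/3] -> hit [10,14], descend [1, 3, 5, 10]
  N1 x:[4,14] y:[10,33/2] z:[16/3,32/3] -> hit [10,32/3], descend [6, 7]
    N6 x:[8,14] y:[10,12] z:[10,32/3] -> hit [10,32/3] leaf, test {P3@t=10}
    N7 x:[4,7] y:[16,33/2] z:[16/3,6] -> miss, prune
  N3 x:[-3,0] y:[28,29] z:[38/3,43/3] -> miss, prune
  N5 x:[-12,6] y:[39/2,23] z:[41/3,50/3] -> miss, prune
  N10 x:[-16,-8] y:[10,14] z:[13/3,17/3] -> miss, prune

Visited [0, 1, 6, 7, 3, 5, 10]. Tests: 7 box, 1 leaf. Nearest: P3.

== RESULT ==
3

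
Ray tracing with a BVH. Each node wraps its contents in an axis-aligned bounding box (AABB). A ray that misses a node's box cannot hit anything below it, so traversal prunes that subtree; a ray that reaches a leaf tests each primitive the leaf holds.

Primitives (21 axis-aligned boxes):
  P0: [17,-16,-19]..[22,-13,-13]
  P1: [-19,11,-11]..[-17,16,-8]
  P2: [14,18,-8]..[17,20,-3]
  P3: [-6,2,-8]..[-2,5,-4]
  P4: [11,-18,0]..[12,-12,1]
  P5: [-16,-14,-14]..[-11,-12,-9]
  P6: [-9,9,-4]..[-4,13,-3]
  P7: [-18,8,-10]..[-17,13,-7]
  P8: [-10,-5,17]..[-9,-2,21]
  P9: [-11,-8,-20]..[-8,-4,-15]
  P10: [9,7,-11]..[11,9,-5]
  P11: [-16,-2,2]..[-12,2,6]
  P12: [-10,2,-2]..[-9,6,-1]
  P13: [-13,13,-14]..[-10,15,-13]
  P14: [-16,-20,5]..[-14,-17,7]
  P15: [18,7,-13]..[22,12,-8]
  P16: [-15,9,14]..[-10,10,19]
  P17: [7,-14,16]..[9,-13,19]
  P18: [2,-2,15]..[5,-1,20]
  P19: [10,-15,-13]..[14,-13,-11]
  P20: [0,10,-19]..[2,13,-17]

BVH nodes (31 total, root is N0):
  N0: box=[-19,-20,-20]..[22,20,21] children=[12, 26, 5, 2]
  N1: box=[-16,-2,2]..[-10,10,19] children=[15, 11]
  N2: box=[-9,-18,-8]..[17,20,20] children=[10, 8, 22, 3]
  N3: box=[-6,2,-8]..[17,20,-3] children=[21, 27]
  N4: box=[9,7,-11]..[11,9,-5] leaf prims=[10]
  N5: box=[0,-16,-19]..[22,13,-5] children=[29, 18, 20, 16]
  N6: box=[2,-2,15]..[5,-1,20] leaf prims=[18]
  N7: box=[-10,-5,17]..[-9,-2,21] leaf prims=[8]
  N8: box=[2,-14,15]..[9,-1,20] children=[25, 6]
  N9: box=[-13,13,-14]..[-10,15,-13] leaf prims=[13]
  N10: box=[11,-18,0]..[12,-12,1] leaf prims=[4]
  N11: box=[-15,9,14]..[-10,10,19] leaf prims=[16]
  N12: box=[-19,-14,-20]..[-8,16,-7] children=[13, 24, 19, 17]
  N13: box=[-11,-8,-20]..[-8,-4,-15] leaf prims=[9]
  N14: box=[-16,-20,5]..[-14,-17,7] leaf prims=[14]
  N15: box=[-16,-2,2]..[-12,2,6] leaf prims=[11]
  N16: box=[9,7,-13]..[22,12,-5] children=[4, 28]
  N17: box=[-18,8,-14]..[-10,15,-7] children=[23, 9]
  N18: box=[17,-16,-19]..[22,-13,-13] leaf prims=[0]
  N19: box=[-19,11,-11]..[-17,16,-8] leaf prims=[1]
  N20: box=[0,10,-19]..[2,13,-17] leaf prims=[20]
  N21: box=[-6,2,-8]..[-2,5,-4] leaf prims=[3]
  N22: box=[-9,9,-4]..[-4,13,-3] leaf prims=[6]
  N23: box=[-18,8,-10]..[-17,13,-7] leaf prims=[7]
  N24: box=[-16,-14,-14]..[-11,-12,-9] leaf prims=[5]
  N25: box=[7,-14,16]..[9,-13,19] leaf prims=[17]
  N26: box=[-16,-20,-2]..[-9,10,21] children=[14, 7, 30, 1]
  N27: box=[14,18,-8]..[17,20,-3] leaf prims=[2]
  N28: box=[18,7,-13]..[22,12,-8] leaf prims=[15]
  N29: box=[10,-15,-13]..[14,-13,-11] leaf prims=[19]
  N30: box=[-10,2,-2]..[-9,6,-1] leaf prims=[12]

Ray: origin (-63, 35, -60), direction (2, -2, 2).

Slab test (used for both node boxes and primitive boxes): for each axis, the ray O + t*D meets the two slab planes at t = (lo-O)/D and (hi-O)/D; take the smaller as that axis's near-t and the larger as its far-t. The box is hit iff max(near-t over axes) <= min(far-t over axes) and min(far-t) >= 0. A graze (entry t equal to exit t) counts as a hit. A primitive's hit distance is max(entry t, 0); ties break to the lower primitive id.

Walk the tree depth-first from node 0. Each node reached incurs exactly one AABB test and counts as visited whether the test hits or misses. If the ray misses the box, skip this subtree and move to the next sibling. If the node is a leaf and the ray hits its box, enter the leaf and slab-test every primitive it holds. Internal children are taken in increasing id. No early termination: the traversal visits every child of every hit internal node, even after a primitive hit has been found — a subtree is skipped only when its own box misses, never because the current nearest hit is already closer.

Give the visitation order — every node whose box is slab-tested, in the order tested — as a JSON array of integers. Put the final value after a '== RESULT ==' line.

Walk:
N0 x:[22,85/2] y:[15/2,55/2] z:[20,81/2] -> hit [22,55/2], descend [2, 5, 12, 26]
  N2 x:[27,40] y:[15/2,53/2] z:[26,40] -> miss, prune
  N5 x:[63/2,85/2] y:[11,51/2] z:[41/2,55/2] -> miss, prune
  N12 x:[22,55/2] y:[19/2,49/2] z:[20,53/2] -> hit [22,49/2], descend [13, 17, 19, 24]
    N13 x:[26,55/2] y:[39/2,43/2] z:[20,45/2] -> miss, prune
    N17 x:[45/2,53/2] y:[10,27/2] z:[23,53/2] -> miss, prune
    N19 x:[22,23] y:[19/2,12] z:[49/2,26] -> miss, prune
    N24 x:[47/2,26] y:[47/2,49/2] z:[23,51/2] -> hit [47/2,49/2] leaf, test {P5@t=47/2}
  N26 x:[47/2,27] y:[25/2,55/2] z:[29,81/2] -> miss, prune

order=[0, 2, 5, 12, 13, 17, 19, 24, 26]  |boxes|=9  |leaves|=1  hit=P5

== RESULT ==
[0, 2, 5, 12, 13, 17, 19, 24, 26]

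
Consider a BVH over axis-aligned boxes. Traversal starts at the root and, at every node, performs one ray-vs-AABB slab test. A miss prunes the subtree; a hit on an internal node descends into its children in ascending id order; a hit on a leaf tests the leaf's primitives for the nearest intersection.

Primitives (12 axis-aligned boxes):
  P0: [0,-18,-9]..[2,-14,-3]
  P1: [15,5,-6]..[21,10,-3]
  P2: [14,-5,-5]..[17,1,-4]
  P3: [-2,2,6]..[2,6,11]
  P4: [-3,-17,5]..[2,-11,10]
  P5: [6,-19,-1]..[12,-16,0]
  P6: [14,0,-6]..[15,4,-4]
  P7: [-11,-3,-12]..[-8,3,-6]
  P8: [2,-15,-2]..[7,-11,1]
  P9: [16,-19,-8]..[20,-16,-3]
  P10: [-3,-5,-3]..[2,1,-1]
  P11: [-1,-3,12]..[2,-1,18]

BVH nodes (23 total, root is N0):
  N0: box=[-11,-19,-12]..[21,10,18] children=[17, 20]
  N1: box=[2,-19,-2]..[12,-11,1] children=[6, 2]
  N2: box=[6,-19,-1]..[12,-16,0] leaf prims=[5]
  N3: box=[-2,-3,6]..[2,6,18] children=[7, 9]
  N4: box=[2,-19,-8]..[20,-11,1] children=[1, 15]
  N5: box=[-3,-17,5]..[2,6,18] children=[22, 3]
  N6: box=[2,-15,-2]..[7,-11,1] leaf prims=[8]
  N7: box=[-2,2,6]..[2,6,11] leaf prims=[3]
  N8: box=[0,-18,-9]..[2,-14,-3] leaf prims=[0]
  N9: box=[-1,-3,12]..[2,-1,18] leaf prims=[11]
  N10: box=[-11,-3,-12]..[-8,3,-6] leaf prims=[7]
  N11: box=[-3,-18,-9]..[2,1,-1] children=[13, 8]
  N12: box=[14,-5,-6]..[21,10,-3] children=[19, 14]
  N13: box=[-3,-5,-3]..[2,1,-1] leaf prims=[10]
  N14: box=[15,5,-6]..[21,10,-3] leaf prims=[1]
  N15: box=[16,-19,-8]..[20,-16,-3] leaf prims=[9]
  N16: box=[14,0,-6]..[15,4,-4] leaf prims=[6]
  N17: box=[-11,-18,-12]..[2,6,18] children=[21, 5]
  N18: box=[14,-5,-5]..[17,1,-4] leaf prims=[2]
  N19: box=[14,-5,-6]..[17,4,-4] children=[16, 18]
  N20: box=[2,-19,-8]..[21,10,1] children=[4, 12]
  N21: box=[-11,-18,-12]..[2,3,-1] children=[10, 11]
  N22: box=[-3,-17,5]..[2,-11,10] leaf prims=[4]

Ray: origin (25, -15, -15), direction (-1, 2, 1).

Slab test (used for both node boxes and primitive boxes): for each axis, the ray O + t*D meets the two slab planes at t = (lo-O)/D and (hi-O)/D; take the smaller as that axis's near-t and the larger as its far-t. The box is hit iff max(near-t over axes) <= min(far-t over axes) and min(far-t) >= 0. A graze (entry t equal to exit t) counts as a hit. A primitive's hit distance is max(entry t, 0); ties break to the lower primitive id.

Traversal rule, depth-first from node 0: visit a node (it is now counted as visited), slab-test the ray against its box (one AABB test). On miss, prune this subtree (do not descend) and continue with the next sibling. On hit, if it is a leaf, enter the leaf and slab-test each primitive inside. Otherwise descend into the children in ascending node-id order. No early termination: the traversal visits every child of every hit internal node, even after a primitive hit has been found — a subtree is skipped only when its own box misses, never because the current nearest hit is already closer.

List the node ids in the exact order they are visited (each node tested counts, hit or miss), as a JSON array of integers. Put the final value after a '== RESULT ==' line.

Traverse from the root:
N0 x:[4,36] y:[-2,25/2] z:[3,33] -> hit [4,25/2], descend [17, 20]
  N17 x:[23,36] y:[-3/2,21/2] z:[3,33] -> miss, prune
  N20 x:[4,23] y:[-2,25/2] z:[7,16] -> hit [7,25/2], descend [4, 12]
    N4 x:[5,23] y:[-2,2] z:[7,16] -> miss, prune
    N12 x:[4,11] y:[5,25/2] z:[9,12] -> hit [9,11], descend [14, 19]
      N14 x:[4,10] y:[10,25/2] z:[9,12] -> hit [10,10] leaf, test {P1@t=10}
      N19 x:[8,11] y:[5,19/2] z:[9,11] -> hit [9,19/2], descend [16, 18]
        N16 x:[10,11] y:[15/2,19/2] z:[9,11] -> miss, prune
        N18 x:[8,11] y:[5,8] z:[10,11] -> miss, prune

Summary -> nodes [0, 17, 20, 4, 12, 14, 19, 16, 18]; box-tests=9; leaf-entries=1; first=P1

== RESULT ==
[0, 17, 20, 4, 12, 14, 19, 16, 18]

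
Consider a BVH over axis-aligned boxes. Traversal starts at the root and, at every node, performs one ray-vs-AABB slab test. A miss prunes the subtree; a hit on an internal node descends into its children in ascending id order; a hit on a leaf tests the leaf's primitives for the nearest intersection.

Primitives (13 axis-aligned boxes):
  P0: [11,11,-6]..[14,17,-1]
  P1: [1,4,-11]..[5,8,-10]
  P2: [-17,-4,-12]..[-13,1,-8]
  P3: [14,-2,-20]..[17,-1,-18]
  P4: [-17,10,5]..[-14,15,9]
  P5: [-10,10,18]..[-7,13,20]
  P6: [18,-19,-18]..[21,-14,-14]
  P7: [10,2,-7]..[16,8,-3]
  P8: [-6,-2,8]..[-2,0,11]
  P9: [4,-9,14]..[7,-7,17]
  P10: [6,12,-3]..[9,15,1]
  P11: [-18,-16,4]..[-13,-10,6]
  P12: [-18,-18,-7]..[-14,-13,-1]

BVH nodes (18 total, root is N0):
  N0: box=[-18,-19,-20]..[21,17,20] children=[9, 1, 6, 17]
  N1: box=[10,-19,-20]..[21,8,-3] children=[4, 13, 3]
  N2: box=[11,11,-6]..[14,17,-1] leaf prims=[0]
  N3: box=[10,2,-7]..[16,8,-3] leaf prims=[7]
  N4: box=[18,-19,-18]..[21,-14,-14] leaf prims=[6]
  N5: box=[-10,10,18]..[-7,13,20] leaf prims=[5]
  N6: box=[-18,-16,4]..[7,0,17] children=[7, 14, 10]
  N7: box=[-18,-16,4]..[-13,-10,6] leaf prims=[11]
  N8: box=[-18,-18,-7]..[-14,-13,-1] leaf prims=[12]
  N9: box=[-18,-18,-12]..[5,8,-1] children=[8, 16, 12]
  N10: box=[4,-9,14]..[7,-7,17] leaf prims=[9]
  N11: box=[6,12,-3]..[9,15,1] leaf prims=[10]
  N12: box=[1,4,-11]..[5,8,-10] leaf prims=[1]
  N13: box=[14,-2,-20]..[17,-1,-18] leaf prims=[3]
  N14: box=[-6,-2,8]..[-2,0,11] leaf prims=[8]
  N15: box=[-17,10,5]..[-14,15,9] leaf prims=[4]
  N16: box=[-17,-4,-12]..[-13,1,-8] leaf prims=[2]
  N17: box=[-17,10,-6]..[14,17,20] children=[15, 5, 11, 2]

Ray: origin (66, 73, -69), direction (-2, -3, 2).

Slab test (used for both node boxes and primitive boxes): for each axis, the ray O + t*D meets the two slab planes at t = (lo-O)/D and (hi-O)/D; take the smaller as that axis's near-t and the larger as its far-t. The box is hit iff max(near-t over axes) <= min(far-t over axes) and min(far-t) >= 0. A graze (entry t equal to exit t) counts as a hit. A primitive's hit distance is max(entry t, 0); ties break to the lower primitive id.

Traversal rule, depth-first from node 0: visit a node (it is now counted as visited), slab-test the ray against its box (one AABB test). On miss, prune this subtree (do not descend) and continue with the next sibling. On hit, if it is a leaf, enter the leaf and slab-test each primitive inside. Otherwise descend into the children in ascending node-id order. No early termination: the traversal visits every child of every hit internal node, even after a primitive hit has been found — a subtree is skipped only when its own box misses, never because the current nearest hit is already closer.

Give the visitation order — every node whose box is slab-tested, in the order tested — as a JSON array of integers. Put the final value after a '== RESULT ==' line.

Traverse from the root:
N0 x:[45/2,42] y:[56/3,92/3] z:[49/2,89/2] -> hit [49/2,92/3], descend [1, 6, 9, 17]
  N1 x:[45/2,28] y:[65/3,92/3] z:[49/2,33] -> hit [49/2,28], descend [3, 4, 13]
    N3 x:[25,28] y:[65/3,71/3] z:[31,33] -> miss, prune
    N4 x:[45/2,24] y:[29,92/3] z:[51/2,55/2] -> miss, prune
    N13 x:[49/2,26] y:[74/3,25] z:[49/2,51/2] -> hit [74/3,25] leaf, test {P3@t=74/3}
  N6 x:[59/2,42] y:[73/3,89/3] z:[73/2,43] -> miss, prune
  N9 x:[61/2,42] y:[65/3,91/3] z:[57/2,34] -> miss, prune
  N17 x:[26,83/2] y:[56/3,21] z:[63/2,89/2] -> miss, prune

Summary -> nodes [0, 1, 3, 4, 13, 6, 9, 17]; box-tests=8; leaf-entries=1; first=P3

== RESULT ==
[0, 1, 3, 4, 13, 6, 9, 17]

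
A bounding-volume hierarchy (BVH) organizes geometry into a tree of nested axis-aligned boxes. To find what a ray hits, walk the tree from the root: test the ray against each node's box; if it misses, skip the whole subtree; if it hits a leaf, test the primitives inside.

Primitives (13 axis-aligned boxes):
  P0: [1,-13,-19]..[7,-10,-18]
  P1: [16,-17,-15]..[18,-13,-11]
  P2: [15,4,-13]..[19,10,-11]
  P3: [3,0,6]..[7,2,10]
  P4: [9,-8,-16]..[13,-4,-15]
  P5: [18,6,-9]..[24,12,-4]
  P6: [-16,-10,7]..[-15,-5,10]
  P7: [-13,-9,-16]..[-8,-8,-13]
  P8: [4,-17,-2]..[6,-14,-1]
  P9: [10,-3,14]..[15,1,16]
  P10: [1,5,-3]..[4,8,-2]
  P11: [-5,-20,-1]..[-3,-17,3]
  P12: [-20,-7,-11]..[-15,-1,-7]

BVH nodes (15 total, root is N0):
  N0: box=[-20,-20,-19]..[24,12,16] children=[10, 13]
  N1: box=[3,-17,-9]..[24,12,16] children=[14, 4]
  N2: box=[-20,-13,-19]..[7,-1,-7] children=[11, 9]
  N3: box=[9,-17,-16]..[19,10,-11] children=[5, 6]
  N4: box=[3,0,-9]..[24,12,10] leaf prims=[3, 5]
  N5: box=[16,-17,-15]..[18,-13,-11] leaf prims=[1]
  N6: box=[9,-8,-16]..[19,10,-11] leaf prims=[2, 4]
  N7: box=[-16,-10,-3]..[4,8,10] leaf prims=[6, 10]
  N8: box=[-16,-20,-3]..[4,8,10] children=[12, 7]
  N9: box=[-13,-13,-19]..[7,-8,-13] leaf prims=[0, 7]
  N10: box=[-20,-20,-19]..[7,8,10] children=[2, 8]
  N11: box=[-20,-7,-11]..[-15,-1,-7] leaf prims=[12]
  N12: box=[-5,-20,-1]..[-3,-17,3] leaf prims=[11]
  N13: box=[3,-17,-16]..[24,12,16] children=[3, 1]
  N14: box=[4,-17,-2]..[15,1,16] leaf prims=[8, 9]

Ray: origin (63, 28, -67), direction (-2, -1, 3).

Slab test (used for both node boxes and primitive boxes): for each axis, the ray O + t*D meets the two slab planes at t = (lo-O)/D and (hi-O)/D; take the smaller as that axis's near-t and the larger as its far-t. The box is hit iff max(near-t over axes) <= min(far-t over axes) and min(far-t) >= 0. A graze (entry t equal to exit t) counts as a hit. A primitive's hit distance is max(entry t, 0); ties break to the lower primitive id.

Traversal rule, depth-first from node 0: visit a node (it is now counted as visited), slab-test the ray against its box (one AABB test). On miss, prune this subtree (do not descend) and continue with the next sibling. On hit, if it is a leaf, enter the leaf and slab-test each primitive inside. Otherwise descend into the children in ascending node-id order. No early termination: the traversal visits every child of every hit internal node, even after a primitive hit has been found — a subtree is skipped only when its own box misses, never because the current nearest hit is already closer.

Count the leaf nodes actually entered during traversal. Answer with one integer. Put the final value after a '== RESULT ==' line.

Walk:
N0 x:[39/2,83/2] y:[16,48] z:[16,83/3] -> hit [39/2,83/3], descend [10, 13]
  N10 x:[28,83/2] y:[20,48] z:[16,77/3] -> miss, prune
  N13 x:[39/2,30] y:[16,45] z:[17,83/3] -> hit [39/2,83/3], descend [1, 3]
    N1 x:[39/2,30] y:[16,45] z:[58/3,83/3] -> hit [39/2,83/3], descend [4, 14]
      N4 x:[39/2,30] y:[16,28] z:[58/3,77/3] -> hit [39/2,77/3] leaf, test {P3(miss), P5@t=39/2}
      N14 x:[24,59/2] y:[27,45] z:[65/3,83/3] -> hit [27,83/3] leaf, test {P8(miss), P9(miss)}
    N3 x:[22,27] y:[18,45] z:[17,56/3] -> miss, prune

Visited [0, 10, 13, 1, 4, 14, 3]. Tests: 7 box, 2 leaf. Nearest: P5.

== RESULT ==
2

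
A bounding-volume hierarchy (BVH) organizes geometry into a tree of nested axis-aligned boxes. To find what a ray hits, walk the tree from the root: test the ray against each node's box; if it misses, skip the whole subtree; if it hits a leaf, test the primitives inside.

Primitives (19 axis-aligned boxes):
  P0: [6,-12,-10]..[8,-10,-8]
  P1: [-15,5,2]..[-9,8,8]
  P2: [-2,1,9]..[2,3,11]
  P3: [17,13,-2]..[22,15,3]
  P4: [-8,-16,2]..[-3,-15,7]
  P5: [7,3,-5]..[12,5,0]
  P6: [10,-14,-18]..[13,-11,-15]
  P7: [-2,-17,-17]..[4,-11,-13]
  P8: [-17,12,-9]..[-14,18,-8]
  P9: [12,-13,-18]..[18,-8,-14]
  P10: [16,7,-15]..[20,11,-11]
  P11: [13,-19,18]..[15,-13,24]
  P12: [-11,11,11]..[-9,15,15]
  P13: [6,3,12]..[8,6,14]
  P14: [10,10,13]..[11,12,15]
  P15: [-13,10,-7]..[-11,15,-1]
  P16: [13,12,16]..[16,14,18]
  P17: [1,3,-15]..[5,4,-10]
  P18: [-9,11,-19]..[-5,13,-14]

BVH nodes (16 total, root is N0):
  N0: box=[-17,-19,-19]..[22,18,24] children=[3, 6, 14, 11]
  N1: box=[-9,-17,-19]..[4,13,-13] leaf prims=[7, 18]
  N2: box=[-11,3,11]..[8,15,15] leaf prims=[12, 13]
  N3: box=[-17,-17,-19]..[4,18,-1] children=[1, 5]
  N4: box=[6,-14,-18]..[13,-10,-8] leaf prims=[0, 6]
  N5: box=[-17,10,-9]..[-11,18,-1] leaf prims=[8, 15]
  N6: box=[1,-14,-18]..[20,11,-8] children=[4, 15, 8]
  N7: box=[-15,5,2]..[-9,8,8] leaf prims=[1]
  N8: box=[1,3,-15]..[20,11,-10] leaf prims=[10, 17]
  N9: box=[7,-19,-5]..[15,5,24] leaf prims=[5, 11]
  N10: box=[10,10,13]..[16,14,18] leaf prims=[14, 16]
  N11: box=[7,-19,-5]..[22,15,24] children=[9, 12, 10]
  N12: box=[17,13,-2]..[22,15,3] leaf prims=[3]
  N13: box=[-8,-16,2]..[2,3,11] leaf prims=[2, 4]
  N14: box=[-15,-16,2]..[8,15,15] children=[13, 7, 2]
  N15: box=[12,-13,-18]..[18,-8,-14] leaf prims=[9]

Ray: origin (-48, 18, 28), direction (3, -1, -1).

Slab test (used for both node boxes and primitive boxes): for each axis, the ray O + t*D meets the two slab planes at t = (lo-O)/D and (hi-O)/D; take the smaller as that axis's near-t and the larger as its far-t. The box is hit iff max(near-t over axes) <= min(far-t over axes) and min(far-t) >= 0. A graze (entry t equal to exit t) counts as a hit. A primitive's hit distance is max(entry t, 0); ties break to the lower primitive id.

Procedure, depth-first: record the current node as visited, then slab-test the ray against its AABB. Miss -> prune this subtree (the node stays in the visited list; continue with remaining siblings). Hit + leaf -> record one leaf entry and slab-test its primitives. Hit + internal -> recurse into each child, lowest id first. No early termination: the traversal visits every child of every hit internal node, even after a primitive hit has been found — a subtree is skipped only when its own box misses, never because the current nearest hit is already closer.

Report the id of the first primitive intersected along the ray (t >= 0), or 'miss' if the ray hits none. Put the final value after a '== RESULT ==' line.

Trace the traversal:
N0 x:[31/3,70/3] y:[0,37] z:[4,47] -> hit [31/3,70/3], descend [3, 6, 11, 14]
  N3 x:[31/3,52/3] y:[0,35] z:[29,47] -> miss, prune
  N6 x:[49/3,68/3] y:[7,32] z:[36,46] -> miss, prune
  N11 x:[55/3,70/3] y:[3,37] z:[4,33] -> hit [55/3,70/3], descend [9, 10, 12]
    N9 x:[55/3,21] y:[13,37] z:[4,33] -> hit [55/3,21] leaf, test {P5(miss), P11(miss)}
    N10 x:[58/3,64/3] y:[4,8] z:[10,15] -> miss, prune
    N12 x:[65/3,70/3] y:[3,5] z:[25,30] -> miss, prune
  N14 x:[11,56/3] y:[3,34] z:[13,26] -> hit [13,56/3], descend [2, 7, 13]
    N2 x:[37/3,56/3] y:[3,15] z:[13,17] -> hit [13,15] leaf, test {P12(miss), P13(miss)}
    N7 x:[11,13] y:[10,13] z:[20,26] -> miss, prune
    N13 x:[40/3,50/3] y:[15,34] z:[17,26] -> miss, prune

Summary -> nodes [0, 3, 6, 11, 9, 10, 12, 14, 2, 7, 13]; box-tests=11; leaf-entries=2; first=miss

== RESULT ==
miss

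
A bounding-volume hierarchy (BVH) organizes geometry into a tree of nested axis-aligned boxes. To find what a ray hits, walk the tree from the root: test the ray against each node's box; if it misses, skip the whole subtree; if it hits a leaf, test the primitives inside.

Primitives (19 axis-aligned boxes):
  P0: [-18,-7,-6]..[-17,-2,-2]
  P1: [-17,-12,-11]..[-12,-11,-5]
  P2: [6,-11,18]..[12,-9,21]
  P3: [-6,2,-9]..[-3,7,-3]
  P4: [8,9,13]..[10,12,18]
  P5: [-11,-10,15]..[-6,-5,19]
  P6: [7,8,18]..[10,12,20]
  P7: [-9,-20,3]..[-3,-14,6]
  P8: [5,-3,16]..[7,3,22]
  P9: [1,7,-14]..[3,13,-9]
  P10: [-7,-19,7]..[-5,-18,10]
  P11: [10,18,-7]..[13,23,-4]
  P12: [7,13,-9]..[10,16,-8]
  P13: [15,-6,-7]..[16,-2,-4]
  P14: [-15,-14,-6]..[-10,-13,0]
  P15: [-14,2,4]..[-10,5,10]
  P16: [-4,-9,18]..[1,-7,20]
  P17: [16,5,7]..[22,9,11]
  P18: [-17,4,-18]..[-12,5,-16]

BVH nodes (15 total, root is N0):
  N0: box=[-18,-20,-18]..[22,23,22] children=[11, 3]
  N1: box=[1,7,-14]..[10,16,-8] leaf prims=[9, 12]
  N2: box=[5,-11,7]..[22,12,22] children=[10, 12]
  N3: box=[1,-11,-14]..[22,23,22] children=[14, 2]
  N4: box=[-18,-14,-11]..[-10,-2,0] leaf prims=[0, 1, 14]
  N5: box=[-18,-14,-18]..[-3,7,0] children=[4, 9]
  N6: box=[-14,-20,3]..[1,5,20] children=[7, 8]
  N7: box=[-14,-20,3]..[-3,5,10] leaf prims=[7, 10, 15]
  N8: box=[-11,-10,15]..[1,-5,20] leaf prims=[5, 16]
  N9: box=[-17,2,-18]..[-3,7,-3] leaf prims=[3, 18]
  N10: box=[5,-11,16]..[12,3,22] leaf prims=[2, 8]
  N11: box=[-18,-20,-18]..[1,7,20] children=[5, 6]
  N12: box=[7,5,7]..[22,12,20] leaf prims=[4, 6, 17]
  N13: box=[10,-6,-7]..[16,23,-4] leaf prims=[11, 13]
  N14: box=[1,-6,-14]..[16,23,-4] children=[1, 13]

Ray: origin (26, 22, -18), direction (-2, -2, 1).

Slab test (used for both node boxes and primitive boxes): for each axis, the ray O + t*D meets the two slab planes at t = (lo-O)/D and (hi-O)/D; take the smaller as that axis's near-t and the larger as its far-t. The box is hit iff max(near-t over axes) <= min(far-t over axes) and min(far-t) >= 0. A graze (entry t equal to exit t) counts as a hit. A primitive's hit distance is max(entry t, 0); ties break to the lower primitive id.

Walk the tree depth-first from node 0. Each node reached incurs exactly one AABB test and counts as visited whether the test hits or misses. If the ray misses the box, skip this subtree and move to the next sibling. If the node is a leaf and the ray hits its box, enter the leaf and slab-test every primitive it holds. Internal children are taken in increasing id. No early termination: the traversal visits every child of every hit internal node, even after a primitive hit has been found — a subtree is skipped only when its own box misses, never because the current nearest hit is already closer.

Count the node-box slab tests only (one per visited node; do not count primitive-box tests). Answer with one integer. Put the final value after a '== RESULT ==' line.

Trace the traversal:
N0 x:[2,22] y:[-1/2,21] z:[0,40] -> hit [2,21], descend [3, 11]
  N3 x:[2,25/2] y:[-1/2,33/2] z:[4,40] -> hit [4,25/2], descend [2, 14]
    N2 x:[2,21/2] y:[5,33/2] z:[25,40] -> miss, prune
    N14 x:[5,25/2] y:[-1/2,14] z:[4,14] -> hit [5,25/2], descend [1, 13]
      N1 x:[8,25/2] y:[3,15/2] z:[4,10] -> miss, prune
      N13 x:[5,8] y:[-1/2,14] z:[11,14] -> miss, prune
  N11 x:[25/2,22] y:[15/2,21] z:[0,38] -> hit [25/2,21], descend [5, 6]
    N5 x:[29/2,22] y:[15/2,18] z:[0,18] -> hit [29/2,18], descend [4, 9]
      N4 x:[18,22] y:[12,18] z:[7,18] -> hit [18,18] leaf, test {P0(miss), P1(miss), P14@t=18}
      N9 x:[29/2,43/2] y:[15/2,10] z:[0,15] -> miss, prune
    N6 x:[25/2,20] y:[17/2,21] z:[21,38] -> miss, prune

Summary -> nodes [0, 3, 2, 14, 1, 13, 11, 5, 4, 9, 6]; box-tests=11; leaf-entries=1; first=P14

== RESULT ==
11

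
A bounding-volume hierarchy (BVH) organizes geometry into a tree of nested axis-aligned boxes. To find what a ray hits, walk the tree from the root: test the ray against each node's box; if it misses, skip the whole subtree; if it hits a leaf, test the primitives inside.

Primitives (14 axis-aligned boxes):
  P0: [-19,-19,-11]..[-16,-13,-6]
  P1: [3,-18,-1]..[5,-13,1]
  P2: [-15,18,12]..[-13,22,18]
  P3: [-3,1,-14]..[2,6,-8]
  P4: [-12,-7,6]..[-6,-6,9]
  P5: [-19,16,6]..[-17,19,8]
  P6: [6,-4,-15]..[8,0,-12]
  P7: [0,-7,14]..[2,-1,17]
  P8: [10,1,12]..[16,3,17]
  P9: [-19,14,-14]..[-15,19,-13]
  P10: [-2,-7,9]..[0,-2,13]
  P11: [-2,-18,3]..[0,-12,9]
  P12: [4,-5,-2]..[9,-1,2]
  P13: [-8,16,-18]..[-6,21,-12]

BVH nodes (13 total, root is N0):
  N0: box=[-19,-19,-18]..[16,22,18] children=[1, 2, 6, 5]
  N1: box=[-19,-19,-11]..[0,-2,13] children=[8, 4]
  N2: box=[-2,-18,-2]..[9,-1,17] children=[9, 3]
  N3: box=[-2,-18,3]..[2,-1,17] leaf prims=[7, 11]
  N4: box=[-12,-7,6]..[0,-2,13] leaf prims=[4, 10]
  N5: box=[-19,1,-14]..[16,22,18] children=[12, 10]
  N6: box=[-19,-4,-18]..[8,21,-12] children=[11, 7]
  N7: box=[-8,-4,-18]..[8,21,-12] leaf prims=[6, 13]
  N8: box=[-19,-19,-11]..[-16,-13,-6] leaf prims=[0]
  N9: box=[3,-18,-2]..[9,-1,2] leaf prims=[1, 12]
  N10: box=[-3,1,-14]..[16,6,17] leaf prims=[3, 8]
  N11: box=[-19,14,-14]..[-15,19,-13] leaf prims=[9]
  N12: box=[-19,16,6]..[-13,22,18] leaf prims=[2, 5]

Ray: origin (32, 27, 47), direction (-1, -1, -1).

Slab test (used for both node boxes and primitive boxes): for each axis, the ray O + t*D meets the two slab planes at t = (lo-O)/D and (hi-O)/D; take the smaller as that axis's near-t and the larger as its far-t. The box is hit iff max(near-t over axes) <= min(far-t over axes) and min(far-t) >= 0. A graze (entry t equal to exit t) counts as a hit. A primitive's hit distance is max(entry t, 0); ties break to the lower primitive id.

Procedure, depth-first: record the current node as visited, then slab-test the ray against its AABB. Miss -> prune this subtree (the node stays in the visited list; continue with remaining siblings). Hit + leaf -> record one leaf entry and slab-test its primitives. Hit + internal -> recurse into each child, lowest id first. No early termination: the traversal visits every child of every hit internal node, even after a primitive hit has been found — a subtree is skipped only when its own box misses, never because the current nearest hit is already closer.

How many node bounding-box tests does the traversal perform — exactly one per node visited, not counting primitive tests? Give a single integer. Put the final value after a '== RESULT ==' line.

Walk:
N0 x:[16,51] y:[5,46] z:[29,65] -> hit [29,46], descend [1, 2, 5, 6]
  N1 x:[32,51] y:[29,46] z:[34,58] -> hit [34,46], descend [4, 8]
    N4 x:[32,44] y:[29,34] z:[34,41] -> hit [34,34] leaf, test {P4(miss), P10@t=34}
    N8 x:[48,51] y:[40,46] z:[53,58] -> miss, prune
  N2 x:[23,34] y:[28,45] z:[30,49] -> hit [30,34], descend [3, 9]
    N3 x:[30,34] y:[28,45] z:[30,44] -> hit [30,34] leaf, test {P7@t=30, P11(miss)}
    N9 x:[23,29] y:[28,45] z:[45,49] -> miss, prune
  N5 x:[16,51] y:[5,26] z:[29,61] -> miss, prune
  N6 x:[24,51] y:[6,31] z:[59,65] -> miss, prune

order=[0, 1, 4, 8, 2, 3, 9, 5, 6]  |boxes|=9  |leaves|=2  hit=P7

== RESULT ==
9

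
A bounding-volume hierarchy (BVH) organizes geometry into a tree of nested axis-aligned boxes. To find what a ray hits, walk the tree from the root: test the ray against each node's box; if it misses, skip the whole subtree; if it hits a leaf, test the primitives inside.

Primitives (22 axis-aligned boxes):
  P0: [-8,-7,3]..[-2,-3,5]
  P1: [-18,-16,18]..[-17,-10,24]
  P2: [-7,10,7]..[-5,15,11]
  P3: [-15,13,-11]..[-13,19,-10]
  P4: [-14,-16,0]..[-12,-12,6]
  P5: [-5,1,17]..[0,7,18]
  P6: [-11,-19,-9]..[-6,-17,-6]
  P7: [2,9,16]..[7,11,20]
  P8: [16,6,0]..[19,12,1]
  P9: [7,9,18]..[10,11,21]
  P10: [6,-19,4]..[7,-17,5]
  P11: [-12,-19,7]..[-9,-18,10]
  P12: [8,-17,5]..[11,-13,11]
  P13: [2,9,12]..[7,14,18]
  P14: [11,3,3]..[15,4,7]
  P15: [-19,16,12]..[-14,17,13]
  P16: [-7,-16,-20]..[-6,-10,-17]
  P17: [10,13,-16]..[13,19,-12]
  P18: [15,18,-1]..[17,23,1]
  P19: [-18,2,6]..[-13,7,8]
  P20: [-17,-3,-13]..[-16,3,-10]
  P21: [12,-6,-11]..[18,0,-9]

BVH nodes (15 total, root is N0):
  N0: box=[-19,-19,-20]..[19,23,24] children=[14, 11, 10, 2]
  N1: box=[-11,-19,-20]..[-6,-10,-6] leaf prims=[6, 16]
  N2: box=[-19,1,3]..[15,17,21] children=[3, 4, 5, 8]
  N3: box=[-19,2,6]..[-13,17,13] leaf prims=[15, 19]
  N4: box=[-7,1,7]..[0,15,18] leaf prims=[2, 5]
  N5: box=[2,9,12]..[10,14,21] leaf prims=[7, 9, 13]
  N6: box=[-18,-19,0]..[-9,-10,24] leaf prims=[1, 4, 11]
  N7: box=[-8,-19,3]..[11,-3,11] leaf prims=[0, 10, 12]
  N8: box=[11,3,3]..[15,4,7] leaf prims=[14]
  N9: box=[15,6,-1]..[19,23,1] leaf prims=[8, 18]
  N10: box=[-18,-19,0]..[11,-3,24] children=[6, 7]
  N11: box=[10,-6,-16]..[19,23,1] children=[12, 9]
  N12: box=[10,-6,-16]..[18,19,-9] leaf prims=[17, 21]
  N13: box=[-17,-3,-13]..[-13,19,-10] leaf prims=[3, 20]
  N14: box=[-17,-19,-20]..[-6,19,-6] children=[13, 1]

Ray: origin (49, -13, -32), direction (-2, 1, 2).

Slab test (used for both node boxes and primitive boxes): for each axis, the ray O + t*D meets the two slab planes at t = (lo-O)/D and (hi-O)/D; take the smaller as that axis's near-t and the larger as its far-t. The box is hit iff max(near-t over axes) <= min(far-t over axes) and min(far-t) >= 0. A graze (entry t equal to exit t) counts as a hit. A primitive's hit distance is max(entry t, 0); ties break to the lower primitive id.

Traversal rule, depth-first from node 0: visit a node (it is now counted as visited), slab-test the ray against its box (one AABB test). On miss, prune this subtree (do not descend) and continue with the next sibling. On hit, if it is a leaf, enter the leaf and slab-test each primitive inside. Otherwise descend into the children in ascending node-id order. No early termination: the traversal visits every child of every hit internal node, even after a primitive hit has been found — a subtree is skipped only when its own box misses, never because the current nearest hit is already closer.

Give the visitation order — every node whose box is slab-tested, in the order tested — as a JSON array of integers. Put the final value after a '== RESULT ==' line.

Traverse from the root:
N0 x:[15,34] y:[-6,36] z:[6,28] -> hit [15,28], descend [2, 10, 11, 14]
  N2 x:[17,34] y:[14,30] z:[35/2,53/2] -> hit [35/2,53/2], descend [3, 4, 5, 8]
    N3 x:[31,34] y:[15,30] z:[19,45/2] -> miss, prune
    N4 x:[49/2,28] y:[14,28] z:[39/2,25] -> hit [49/2,25] leaf, test {P2(miss), P5(miss)}
    N5 x:[39/2,47/2] y:[22,27] z:[22,53/2] -> hit [22,47/2] leaf, test {P7(miss), P9(miss), P13@t=22}
    N8 x:[17,19] y:[16,17] z:[35/2,39/2] -> miss, prune
  N10 x:[19,67/2] y:[-6,10] z:[16,28] -> miss, prune
  N11 x:[15,39/2] y:[7,36] z:[8,33/2] -> hit [15,33/2], descend [9, 12]
    N9 x:[15,17] y:[19,36] z:[31/2,33/2] -> miss, prune
    N12 x:[31/2,39/2] y:[7,32] z:[8,23/2] -> miss, prune
  N14 x:[55/2,33] y:[-6,32] z:[6,13] -> miss, prune

11 AABB tests over nodes [0, 2, 3, 4, 5, 8, 10, 11, 9, 12, 14]; 2 leaves entered; closest P13.

== RESULT ==
[0, 2, 3, 4, 5, 8, 10, 11, 9, 12, 14]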